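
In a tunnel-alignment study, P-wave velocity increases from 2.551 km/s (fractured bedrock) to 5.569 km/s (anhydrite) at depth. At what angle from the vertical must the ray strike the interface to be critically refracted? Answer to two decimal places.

27.26°

At critical incidence the refracted ray runs along the interface (θ₂ = 90°), so sin θ_c = V₁/V₂.
θ_c = arcsin(2.551/5.569) = arcsin 0.4581 = 27.26°.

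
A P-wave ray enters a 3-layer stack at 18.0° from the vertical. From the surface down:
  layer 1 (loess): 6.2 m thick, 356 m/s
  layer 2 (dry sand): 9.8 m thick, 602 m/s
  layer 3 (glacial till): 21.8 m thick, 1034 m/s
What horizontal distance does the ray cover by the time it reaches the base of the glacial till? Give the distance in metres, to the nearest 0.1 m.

52.4 m

Ray parameter p = sin 18.0° / 356 m/s = 8.6803e-04 s/m.
Layer 1: θ = 18.00°; offset = 6.2·tan 18.00° = 2.015 m.
Layer 2: sin θ = p·602 = 0.5226 → θ = 31.50°; offset = 9.8·tan 31.50° = 6.006 m.
Layer 3: sin θ = p·1034 = 0.8975 → θ = 63.84°; offset = 21.8·tan 63.84° = 44.374 m.
Total horizontal offset = 52.395 m.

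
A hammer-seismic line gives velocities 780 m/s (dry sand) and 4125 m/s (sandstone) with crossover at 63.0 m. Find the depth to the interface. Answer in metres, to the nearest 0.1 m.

h = (x_cross/2)·√((V₂−V₁)/(V₂+V₁)).
(V₂−V₁)/(V₂+V₁) = (4125−780)/(4125+780) = 0.6820; √ = 0.8258.
h = (63.0/2)·0.8258 = 26.01 m.

26.0 m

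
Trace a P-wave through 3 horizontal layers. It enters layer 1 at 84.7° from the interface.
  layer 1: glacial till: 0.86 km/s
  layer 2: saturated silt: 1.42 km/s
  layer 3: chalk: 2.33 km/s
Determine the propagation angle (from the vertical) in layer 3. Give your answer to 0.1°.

14.5°

From the normal: θ₁ = 90° − 84.7° = 5.3°.
Ray parameter p = sin 5.3° / 0.86 = 1.0741e-01 s/km.
sin θ_3 = p·V_3 = 1.0741e-01 × 2.33 = 0.2503.
θ_3 = arcsin 0.2503 = 14.49°.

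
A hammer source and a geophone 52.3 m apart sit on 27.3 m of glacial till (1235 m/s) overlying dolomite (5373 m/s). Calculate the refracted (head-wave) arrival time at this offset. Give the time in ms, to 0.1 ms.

θ_c = arcsin(V₁/V₂) = arcsin(1235/5373) = 13.29°, cos θ_c = 0.9732.
Intercept time tᵢ = 2h cos θ_c / V₁ = 2·27.3·0.9732/1235 = 0.04303 s.
t = x/V₂ + tᵢ = 52.3/5373 + 0.04303 = 0.05276 s.

52.8 ms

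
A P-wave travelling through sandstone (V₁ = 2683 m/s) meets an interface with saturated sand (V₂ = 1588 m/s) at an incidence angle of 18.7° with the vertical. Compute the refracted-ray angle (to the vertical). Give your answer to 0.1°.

10.9°

Snell's law: sin θ₂ = (V₂/V₁)·sin θ₁ = (1588/2683)·sin 18.7° = 0.1898.
θ₂ = sin⁻¹(0.1898) = 10.94° (from vertical).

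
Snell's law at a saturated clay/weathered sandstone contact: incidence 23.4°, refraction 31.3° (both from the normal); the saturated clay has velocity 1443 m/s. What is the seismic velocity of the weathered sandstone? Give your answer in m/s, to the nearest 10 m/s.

1890 m/s

sin 23.4° = 0.3971; sin 31.3° = 0.5195.
V₂ = V₁·(sin θ₂/sin θ₁) = 1443·(0.5195/0.3971) = 1887.62 m/s.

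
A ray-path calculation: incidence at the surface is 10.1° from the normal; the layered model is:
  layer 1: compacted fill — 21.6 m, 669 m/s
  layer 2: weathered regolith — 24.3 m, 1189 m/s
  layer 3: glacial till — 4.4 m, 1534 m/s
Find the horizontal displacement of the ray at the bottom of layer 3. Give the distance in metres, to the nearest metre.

14 m

Apply Snell's law at each interface; in layer i the horizontal offset is hᵢ·tan θᵢ.
Layer 1: θ = 10.10°; offset = 21.6·tan 10.10° = 3.848 m.
Layer 2: sin θ = 1189·sin 10.1°/669 = 0.3117, θ = 18.16°; offset = 24.3·tan 18.16° = 7.971 m.
Layer 3: sin θ = 1534·sin 10.1°/669 = 0.4021, θ = 23.71°; offset = 4.4·tan 23.71° = 1.932 m.
Summing the layer offsets gives 13.751 m.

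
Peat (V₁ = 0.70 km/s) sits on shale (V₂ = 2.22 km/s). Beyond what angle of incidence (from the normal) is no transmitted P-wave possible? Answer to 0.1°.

At critical incidence the refracted ray runs along the interface (θ₂ = 90°), so sin θ_c = V₁/V₂.
θ_c = arcsin(0.70/2.22) = arcsin 0.3153 = 18.38°.

18.4°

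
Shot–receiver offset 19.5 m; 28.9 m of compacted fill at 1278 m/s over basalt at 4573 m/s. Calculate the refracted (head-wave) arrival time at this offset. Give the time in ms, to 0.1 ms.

θ_c = arcsin(V₁/V₂) = arcsin(1278/4573) = 16.23°, cos θ_c = 0.9602.
Intercept time tᵢ = 2h cos θ_c / V₁ = 2·28.9·0.9602/1278 = 0.04342 s.
t = x/V₂ + tᵢ = 19.5/4573 + 0.04342 = 0.04769 s.

47.7 ms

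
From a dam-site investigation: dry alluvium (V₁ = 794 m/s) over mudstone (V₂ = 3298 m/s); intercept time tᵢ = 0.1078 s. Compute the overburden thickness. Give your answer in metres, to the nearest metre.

θ_c = arcsin(794/3298) = 13.93°; cos θ_c = 0.9706.
tᵢ = 2h cos θ_c/V₁ ⇒ h = tᵢ·V₁/(2 cos θ_c) = 0.1078·794/(2·0.9706) = 44.09 m.

44 m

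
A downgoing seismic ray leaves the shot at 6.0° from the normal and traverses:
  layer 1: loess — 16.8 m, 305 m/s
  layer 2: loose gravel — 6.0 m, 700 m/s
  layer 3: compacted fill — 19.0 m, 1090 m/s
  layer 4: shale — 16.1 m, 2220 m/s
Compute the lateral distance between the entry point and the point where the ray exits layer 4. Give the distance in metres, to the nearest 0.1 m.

Apply Snell's law at each interface; in layer i the horizontal offset is hᵢ·tan θᵢ.
Layer 1: θ = 6.00°; offset = 16.8·tan 6.00° = 1.766 m.
Layer 2: sin θ = 700·sin 6.0°/305 = 0.2399, θ = 13.88°; offset = 6.0·tan 13.88° = 1.483 m.
Layer 3: sin θ = 1090·sin 6.0°/305 = 0.3736, θ = 21.94°; offset = 19.0·tan 21.94° = 7.652 m.
Layer 4: sin θ = 2220·sin 6.0°/305 = 0.7608, θ = 49.54°; offset = 16.1·tan 49.54° = 18.876 m.
Σ offsets = 29.776 m.

29.8 m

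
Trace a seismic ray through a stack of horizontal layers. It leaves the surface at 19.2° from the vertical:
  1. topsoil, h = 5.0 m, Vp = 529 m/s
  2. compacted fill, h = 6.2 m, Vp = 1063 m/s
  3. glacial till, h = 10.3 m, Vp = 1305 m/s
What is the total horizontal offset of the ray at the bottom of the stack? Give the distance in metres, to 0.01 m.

21.49 m

Apply Snell's law at each interface; in layer i the horizontal offset is hᵢ·tan θᵢ.
Layer 1: θ = 19.20°; offset = 5.0·tan 19.20° = 1.7412 m.
Layer 2: sin θ = 1063·sin 19.2°/529 = 0.6608, θ = 41.36°; offset = 6.2·tan 41.36° = 5.4591 m.
Layer 3: sin θ = 1305·sin 19.2°/529 = 0.8113, θ = 54.22°; offset = 10.3·tan 54.22° = 14.2928 m.
Σ offsets = 21.4931 m.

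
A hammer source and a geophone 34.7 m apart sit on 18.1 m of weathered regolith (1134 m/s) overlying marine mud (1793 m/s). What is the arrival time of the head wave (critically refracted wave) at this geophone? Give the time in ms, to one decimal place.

θ_c = arcsin(V₁/V₂) = arcsin(1134/1793) = 39.23°, cos θ_c = 0.7746.
Intercept time tᵢ = 2h cos θ_c / V₁ = 2·18.1·0.7746/1134 = 0.02473 s.
t = x/V₂ + tᵢ = 34.7/1793 + 0.02473 = 0.04408 s.

44.1 ms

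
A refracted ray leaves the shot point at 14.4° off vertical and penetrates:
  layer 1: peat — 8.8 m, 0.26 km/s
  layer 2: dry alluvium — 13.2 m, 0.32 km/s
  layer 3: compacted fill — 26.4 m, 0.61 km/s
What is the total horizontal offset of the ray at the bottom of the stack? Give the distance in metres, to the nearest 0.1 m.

25.5 m

Apply Snell's law at each interface; in layer i the horizontal offset is hᵢ·tan θᵢ.
Layer 1: θ = 14.40°; offset = 8.8·tan 14.40° = 2.259 m.
Layer 2: sin θ = 0.32·sin 14.4°/0.26 = 0.3061, θ = 17.82°; offset = 13.2·tan 17.82° = 4.244 m.
Layer 3: sin θ = 0.61·sin 14.4°/0.26 = 0.5835, θ = 35.69°; offset = 26.4·tan 35.69° = 18.967 m.
Total horizontal offset = 25.470 m.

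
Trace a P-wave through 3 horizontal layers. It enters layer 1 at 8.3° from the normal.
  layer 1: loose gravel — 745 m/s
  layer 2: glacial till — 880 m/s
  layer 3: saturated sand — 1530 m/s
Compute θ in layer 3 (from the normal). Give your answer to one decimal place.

Ray parameter p = sin 8.3° / 745 = 1.9377e-04 s/m.
sin θ_3 = p·V_3 = 1.9377e-04 × 1530 = 0.2965.
θ_3 = 17.25° from the vertical.

17.2°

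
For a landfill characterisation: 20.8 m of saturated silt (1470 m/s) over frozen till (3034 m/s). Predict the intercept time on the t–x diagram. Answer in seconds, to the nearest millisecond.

0.025 s

tᵢ = 2h·√(V₂²−V₁²)/(V₁V₂).
√(V₂²−V₁²) = √(3034²−1470²) = 2654.1 m/s.
tᵢ = 2·20.8·2654.1/(1470·3034) = 0.02476 s.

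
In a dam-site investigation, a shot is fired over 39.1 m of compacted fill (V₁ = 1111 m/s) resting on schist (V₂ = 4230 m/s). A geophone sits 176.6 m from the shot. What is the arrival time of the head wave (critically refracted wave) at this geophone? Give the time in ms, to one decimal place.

109.7 ms

t = x/V₂ + 2h·√(V₂²−V₁²)/(V₁V₂).
√(V₂²−V₁²) = √(4230²−1111²) = 4081.5 m/s; delay term = 2·39.1·4081.5/(1111·4230) = 0.06792 s.
t = 176.6/4230 + 0.06792 = 0.10967 s.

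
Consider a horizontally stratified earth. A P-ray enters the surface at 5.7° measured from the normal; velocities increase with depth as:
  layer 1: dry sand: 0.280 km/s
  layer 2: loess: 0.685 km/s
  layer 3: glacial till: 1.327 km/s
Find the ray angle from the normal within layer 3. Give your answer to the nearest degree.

28°

Ray parameter p = sin 5.7° / 0.280 = 3.5471e-01 s/km.
sin θ_3 = p·V_3 = 3.5471e-01 × 1.327 = 0.4707.
θ_3 = arcsin 0.4707 = 28.08°.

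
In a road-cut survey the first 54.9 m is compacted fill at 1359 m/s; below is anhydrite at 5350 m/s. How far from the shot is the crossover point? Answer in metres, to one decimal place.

x_cross = 2h·√((V₂+V₁)/(V₂−V₁)).
(V₂+V₁)/(V₂−V₁) = (5350+1359)/(5350−1359) = 1.6810; √ = 1.2965.
x_cross = 2·54.9·1.2965 = 142.36 m.

142.4 m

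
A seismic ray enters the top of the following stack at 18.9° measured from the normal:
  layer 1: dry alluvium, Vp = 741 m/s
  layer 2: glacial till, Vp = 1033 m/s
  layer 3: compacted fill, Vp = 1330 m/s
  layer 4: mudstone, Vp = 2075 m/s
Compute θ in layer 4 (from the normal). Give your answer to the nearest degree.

65°

Snell's law across each interface conserves sin θ / V, so sin θ_4 = V_4·sin θ₁/V₁.
sin θ_4 = 2075 × sin 18.9° / 741 = 0.9071.
θ_4 = arcsin 0.9071 = 65.10°.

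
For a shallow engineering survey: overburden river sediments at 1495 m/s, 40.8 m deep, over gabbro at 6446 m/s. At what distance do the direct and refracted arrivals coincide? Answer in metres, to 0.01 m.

x_cross = 2h·√((V₂+V₁)/(V₂−V₁)).
(V₂+V₁)/(V₂−V₁) = (6446+1495)/(6446−1495) = 1.6039; √ = 1.2665.
x_cross = 2·40.8·1.2665 = 103.34 m.

103.34 m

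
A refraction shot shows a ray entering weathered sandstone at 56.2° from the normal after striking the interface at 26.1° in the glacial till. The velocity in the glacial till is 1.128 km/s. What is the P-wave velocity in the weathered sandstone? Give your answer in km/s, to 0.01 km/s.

2.13 km/s

Snell's law: sin 26.1°/V₁ = sin 56.2°/V₂.
V₂ = V₁·sin 56.2°/sin 26.1° = 1.128 × 1.8889 = 2.13 km/s.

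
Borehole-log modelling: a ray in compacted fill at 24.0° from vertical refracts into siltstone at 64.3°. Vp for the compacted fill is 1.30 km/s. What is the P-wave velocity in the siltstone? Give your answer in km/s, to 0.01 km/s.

sin 24.0° = 0.4067; sin 64.3° = 0.9011.
V₂ = V₁·(sin θ₂/sin θ₁) = 1.30·(0.9011/0.4067) = 2.88 km/s.

2.88 km/s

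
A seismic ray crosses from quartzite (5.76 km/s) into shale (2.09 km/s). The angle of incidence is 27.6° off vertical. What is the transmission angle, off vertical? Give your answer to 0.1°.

Snell's law: sin θ₂ = (V₂/V₁)·sin θ₁ = (2.09/5.76)·sin 27.6° = 0.1681.
θ₂ = sin⁻¹(0.1681) = 9.68° (from vertical).

9.7°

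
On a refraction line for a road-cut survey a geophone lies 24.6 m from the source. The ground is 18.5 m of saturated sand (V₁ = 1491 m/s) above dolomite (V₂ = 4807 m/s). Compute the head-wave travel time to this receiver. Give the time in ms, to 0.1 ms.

28.7 ms

t = x/V₂ + 2h·√(V₂²−V₁²)/(V₁V₂).
√(V₂²−V₁²) = √(4807²−1491²) = 4569.9 m/s; delay term = 2·18.5·4569.9/(1491·4807) = 0.02359 s.
t = 24.6/4807 + 0.02359 = 0.02871 s.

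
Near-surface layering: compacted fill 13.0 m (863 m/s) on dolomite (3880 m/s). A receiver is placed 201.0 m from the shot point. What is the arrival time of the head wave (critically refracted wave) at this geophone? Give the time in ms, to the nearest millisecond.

t = x/V₂ + 2h·√(V₂²−V₁²)/(V₁V₂).
√(V₂²−V₁²) = √(3880²−863²) = 3782.8 m/s; delay term = 2·13.0·3782.8/(863·3880) = 0.02937 s.
t = 201.0/3880 + 0.02937 = 0.08118 s.

81 ms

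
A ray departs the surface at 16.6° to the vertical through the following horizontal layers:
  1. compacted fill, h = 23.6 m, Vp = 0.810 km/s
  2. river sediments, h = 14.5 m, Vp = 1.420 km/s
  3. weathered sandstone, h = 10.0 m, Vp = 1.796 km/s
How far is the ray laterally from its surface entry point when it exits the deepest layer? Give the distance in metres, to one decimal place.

p = sin θ₁/V₁ = sin 16.6°/0.810 = 3.5270e-01 s/km is conserved through the stack.
Layer 1: θ = 16.60°; offset = 23.6·tan 16.60° = 7.035 m.
Layer 2: sin θ = p·1.420 = 0.5008 → θ = 30.06°; offset = 14.5·tan 30.06° = 8.390 m.
Layer 3: sin θ = p·1.796 = 0.6335 → θ = 39.31°; offset = 10.0·tan 39.31° = 8.186 m.
Σ offsets = 23.612 m.

23.6 m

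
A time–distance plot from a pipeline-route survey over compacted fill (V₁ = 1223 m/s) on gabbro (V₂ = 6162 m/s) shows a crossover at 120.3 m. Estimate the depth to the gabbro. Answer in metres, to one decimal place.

49.2 m

h = (x_cross/2)·√((V₂−V₁)/(V₂+V₁)).
(V₂−V₁)/(V₂+V₁) = (6162−1223)/(6162+1223) = 0.6688; √ = 0.8178.
h = (120.3/2)·0.8178 = 49.19 m.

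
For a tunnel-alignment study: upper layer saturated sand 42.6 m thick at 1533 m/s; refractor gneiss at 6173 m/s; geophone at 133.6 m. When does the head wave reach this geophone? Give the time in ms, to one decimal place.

θ_c = arcsin(V₁/V₂) = arcsin(1533/6173) = 14.38°, cos θ_c = 0.9687.
Intercept time tᵢ = 2h cos θ_c / V₁ = 2·42.6·0.9687/1533 = 0.05384 s.
t = x/V₂ + tᵢ = 133.6/6173 + 0.05384 = 0.07548 s.

75.5 ms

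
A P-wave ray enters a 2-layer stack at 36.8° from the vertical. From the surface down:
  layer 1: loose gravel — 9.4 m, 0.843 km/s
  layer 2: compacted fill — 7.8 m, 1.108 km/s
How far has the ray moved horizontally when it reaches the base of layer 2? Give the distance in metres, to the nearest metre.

17 m

Ray parameter p = sin 36.8° / 0.843 km/s = 7.1059e-01 s/km.
Layer 1: θ = 36.80°; offset = 9.4·tan 36.80° = 7.032 m.
Layer 2: sin θ = p·1.108 = 0.7873 → θ = 51.94°; offset = 7.8·tan 51.94° = 9.961 m.
Summing the layer offsets gives 16.993 m.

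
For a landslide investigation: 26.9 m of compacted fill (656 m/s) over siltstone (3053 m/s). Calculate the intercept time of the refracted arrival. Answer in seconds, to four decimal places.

0.0801 s

tᵢ = 2h·√(V₂²−V₁²)/(V₁V₂).
√(V₂²−V₁²) = √(3053²−656²) = 2981.7 m/s.
tᵢ = 2·26.9·2981.7/(656·3053) = 0.08010 s.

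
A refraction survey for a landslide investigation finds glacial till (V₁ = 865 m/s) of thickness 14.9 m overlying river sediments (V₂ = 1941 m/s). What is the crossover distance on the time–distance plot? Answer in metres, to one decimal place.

48.1 m

θ_c = arcsin(865/1941) = 26.46°, so cos θ_c = 0.8952 and tᵢ = 2h cos θ_c/V₁ = 0.0308 s.
At crossover x/V₁ = x/V₂ + tᵢ ⇒ x = tᵢ/(1/V₁ − 1/V₂) = 0.03084/(1.1561e-03 − 5.1520e-04) = 48.12 m.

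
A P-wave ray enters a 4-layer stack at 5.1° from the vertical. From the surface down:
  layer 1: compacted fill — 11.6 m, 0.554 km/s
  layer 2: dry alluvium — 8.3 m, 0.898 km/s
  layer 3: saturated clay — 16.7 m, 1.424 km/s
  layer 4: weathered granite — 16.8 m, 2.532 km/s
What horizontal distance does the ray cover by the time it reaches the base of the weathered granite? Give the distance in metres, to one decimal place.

13.6 m

Ray parameter p = sin 5.1° / 0.554 km/s = 1.6046e-01 s/km.
Layer 1: θ = 5.10°; offset = 11.6·tan 5.10° = 1.035 m.
Layer 2: sin θ = p·0.898 = 0.1441 → θ = 8.28°; offset = 8.3·tan 8.28° = 1.209 m.
Layer 3: sin θ = p·1.424 = 0.2285 → θ = 13.21°; offset = 16.7·tan 13.21° = 3.920 m.
Layer 4: sin θ = p·2.532 = 0.4063 → θ = 23.97°; offset = 16.8·tan 23.97° = 7.470 m.
Σ offsets = 13.633 m.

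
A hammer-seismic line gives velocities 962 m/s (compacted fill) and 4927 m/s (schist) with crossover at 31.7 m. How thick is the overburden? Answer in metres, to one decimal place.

13.0 m

x_cross = 2h·√((V₂+V₁)/(V₂−V₁)) → h = x_cross / (2·√((V₂+V₁)/(V₂−V₁))).
√((V₂+V₁)/(V₂−V₁)) = √((4927+962)/(4927−962)) = 1.2187.
h = 31.7 / (2·1.2187) = 13.01 m.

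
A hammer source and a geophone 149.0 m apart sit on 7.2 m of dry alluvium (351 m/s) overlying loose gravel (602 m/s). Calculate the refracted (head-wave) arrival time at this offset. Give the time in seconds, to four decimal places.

t = x/V₂ + 2h·√(V₂²−V₁²)/(V₁V₂).
√(V₂²−V₁²) = √(602²−351²) = 489.1 m/s; delay term = 2·7.2·489.1/(351·602) = 0.03333 s.
t = 149.0/602 + 0.03333 = 0.28084 s.

0.2808 s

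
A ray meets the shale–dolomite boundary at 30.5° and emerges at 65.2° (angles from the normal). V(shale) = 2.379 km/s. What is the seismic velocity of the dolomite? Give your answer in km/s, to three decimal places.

Snell's law: sin 30.5°/V₁ = sin 65.2°/V₂.
V₂ = V₁·sin 65.2°/sin 30.5° = 2.379 × 1.7886 = 4.255 km/s.

4.255 km/s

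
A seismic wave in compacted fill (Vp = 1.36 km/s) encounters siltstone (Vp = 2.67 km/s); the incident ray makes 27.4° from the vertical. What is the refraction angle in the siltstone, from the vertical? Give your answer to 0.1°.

Snell's law: sin θ₂ = (V₂/V₁)·sin θ₁ = (2.67/1.36)·sin 27.4° = 0.9035.
θ₂ = arcsin 0.9035 = 64.62° from the normal.

64.6°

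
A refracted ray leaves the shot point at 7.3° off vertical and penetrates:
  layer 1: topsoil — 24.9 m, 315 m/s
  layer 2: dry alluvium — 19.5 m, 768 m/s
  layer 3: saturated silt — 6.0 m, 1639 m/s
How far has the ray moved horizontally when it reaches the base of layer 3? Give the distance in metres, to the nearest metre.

Apply Snell's law at each interface; in layer i the horizontal offset is hᵢ·tan θᵢ.
Layer 1: θ = 7.30°; offset = 24.9·tan 7.30° = 3.190 m.
Layer 2: sin θ = 768·sin 7.3°/315 = 0.3098, θ = 18.05°; offset = 19.5·tan 18.05° = 6.354 m.
Layer 3: sin θ = 1639·sin 7.3°/315 = 0.6611, θ = 41.39°; offset = 6.0·tan 41.39° = 5.287 m.
Total horizontal offset = 14.831 m.

15 m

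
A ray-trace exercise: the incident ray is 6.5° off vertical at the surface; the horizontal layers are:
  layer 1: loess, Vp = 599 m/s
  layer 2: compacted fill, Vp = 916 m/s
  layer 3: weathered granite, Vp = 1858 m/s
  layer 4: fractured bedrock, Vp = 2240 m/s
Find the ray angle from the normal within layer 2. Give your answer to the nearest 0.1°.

10.0°

Ray parameter p = sin 6.5° / 599 = 1.8899e-04 s/m.
sin θ_2 = p·V_2 = 1.8899e-04 × 916 = 0.1731.
θ_2 = 9.97° from the vertical.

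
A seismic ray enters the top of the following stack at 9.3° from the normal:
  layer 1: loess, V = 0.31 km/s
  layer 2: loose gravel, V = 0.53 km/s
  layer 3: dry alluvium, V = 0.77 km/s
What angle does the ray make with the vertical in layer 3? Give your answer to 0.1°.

Ray parameter p = sin 9.3° / 0.31 = 5.2130e-01 s/km.
sin θ_3 = p·V_3 = 5.2130e-01 × 0.77 = 0.4014.
θ_3 = arcsin 0.4014 = 23.67°.

23.7°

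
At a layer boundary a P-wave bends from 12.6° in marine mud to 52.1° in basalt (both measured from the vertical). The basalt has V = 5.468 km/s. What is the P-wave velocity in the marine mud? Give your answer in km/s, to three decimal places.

1.512 km/s

Snell's law: sin 12.6°/V₁ = sin 52.1°/V₂.
V₁ = V₂·sin 12.6°/sin 52.1° = 5.468 × 0.2765 = 1.512 km/s.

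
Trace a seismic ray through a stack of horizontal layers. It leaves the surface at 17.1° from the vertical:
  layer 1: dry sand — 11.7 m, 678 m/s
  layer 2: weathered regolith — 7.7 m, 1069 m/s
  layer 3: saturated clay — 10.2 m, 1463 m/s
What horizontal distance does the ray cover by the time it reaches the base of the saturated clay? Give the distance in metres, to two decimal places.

16.00 m

Apply Snell's law at each interface; in layer i the horizontal offset is hᵢ·tan θᵢ.
Layer 1: θ = 17.10°; offset = 11.7·tan 17.10° = 3.5994 m.
Layer 2: sin θ = 1069·sin 17.1°/678 = 0.4636, θ = 27.62°; offset = 7.7·tan 27.62° = 4.0290 m.
Layer 3: sin θ = 1463·sin 17.1°/678 = 0.6345, θ = 39.38°; offset = 10.2·tan 39.38° = 8.3730 m.
Total horizontal offset = 16.0013 m.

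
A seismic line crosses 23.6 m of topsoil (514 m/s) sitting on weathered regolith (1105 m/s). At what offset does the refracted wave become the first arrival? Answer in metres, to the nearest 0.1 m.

78.1 m

θ_c = arcsin(514/1105) = 27.72°, so cos θ_c = 0.8852 and tᵢ = 2h cos θ_c/V₁ = 0.0813 s.
At crossover x/V₁ = x/V₂ + tᵢ ⇒ x = tᵢ/(1/V₁ − 1/V₂) = 0.08129/(1.9455e-03 − 9.0498e-04) = 78.12 m.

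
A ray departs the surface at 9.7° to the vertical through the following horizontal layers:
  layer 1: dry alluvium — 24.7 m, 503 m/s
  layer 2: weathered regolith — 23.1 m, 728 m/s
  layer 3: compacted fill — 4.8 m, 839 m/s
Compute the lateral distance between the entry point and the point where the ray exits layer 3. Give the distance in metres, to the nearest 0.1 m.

11.4 m

p = sin θ₁/V₁ = sin 9.7°/503 = 3.3497e-04 s/m is conserved through the stack.
Layer 1: θ = 9.70°; offset = 24.7·tan 9.70° = 4.222 m.
Layer 2: sin θ = p·728 = 0.2439 → θ = 14.11°; offset = 23.1·tan 14.11° = 5.808 m.
Layer 3: sin θ = p·839 = 0.2810 → θ = 16.32°; offset = 4.8·tan 16.32° = 1.406 m.
Σ offsets = 11.436 m.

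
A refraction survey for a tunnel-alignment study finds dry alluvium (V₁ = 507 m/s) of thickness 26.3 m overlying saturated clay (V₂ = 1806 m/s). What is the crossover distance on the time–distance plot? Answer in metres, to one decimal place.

70.2 m

x_cross = 2h·√((V₂+V₁)/(V₂−V₁)).
(V₂+V₁)/(V₂−V₁) = (1806+507)/(1806−507) = 1.7806; √ = 1.3344.
x_cross = 2·26.3·1.3344 = 70.19 m.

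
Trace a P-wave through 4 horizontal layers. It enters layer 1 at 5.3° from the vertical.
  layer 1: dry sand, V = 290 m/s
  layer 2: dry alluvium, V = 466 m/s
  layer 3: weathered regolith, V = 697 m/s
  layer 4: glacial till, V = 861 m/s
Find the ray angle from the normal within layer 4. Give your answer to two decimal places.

15.92°

Ray parameter p = sin 5.3° / 290 = 3.1852e-04 s/m.
sin θ_4 = p·V_4 = 3.1852e-04 × 861 = 0.2742.
θ_4 = 15.92° from the vertical.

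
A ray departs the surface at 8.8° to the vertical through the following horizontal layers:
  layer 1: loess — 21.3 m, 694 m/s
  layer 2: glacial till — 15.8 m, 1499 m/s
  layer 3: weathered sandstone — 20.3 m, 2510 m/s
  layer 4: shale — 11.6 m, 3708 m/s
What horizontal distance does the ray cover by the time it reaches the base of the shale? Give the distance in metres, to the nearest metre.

39 m

Ray parameter p = sin 8.8° / 694 m/s = 2.2044e-04 s/m.
Layer 1: θ = 8.80°; offset = 21.3·tan 8.80° = 3.297 m.
Layer 2: sin θ = p·1499 = 0.3304 → θ = 19.30°; offset = 15.8·tan 19.30° = 5.532 m.
Layer 3: sin θ = p·2510 = 0.5533 → θ = 33.59°; offset = 20.3·tan 33.59° = 13.484 m.
Layer 4: sin θ = p·3708 = 0.8174 → θ = 54.82°; offset = 11.6·tan 54.82° = 16.459 m.
Total horizontal offset = 38.773 m.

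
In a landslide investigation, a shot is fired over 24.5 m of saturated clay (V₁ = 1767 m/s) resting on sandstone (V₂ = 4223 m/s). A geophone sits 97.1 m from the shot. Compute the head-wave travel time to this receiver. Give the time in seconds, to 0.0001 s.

θ_c = arcsin(V₁/V₂) = arcsin(1767/4223) = 24.74°, cos θ_c = 0.9083.
Intercept time tᵢ = 2h cos θ_c / V₁ = 2·24.5·0.9083/1767 = 0.02519 s.
t = x/V₂ + tᵢ = 97.1/4223 + 0.02519 = 0.04818 s.

0.0482 s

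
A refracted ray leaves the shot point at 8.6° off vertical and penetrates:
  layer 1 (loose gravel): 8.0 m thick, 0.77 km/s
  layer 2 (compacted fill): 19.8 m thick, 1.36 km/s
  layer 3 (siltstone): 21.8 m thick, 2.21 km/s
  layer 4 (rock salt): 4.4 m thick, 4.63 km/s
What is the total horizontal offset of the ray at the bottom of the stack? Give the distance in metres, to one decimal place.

26.0 m

Ray parameter p = sin 8.6° / 0.77 km/s = 1.9420e-01 s/km.
Layer 1: θ = 8.60°; offset = 8.0·tan 8.60° = 1.210 m.
Layer 2: sin θ = p·1.36 = 0.2641 → θ = 15.31°; offset = 19.8·tan 15.31° = 5.422 m.
Layer 3: sin θ = p·2.21 = 0.4292 → θ = 25.42°; offset = 21.8·tan 25.42° = 10.359 m.
Layer 4: sin θ = p·4.63 = 0.8992 → θ = 64.05°; offset = 4.4·tan 64.05° = 9.040 m.
Total horizontal offset = 26.031 m.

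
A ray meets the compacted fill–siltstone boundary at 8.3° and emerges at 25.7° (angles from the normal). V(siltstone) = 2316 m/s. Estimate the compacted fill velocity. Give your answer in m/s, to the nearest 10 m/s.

sin 8.3° = 0.1444; sin 25.7° = 0.4337.
V₁ = V₂·(sin θ₁/sin θ₂) = 2316·(0.1444/0.4337) = 770.95 m/s.

770 m/s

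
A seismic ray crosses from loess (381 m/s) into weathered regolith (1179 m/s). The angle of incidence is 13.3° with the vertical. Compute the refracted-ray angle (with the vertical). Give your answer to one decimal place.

45.4°

Snell's law: sin θ₂ = (V₂/V₁)·sin θ₁ = (1179/381)·sin 13.3° = 0.7119.
θ₂ = arcsin 0.7119 = 45.39° from the normal.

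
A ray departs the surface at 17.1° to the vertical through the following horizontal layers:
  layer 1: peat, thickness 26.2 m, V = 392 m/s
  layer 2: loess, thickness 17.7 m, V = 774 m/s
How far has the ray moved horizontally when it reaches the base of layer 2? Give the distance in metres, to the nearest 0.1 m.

Apply Snell's law at each interface; in layer i the horizontal offset is hᵢ·tan θᵢ.
Layer 1: θ = 17.10°; offset = 26.2·tan 17.10° = 8.060 m.
Layer 2: sin θ = 774·sin 17.1°/392 = 0.5806, θ = 35.49°; offset = 17.7·tan 35.49° = 12.621 m.
Summing the layer offsets gives 20.681 m.

20.7 m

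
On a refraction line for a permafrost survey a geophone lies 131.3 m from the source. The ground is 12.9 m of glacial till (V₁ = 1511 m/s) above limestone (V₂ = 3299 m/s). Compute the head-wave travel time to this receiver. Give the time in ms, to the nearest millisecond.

55 ms

t = x/V₂ + 2h·√(V₂²−V₁²)/(V₁V₂).
√(V₂²−V₁²) = √(3299²−1511²) = 2932.6 m/s; delay term = 2·12.9·2932.6/(1511·3299) = 0.01518 s.
t = 131.3/3299 + 0.01518 = 0.05498 s.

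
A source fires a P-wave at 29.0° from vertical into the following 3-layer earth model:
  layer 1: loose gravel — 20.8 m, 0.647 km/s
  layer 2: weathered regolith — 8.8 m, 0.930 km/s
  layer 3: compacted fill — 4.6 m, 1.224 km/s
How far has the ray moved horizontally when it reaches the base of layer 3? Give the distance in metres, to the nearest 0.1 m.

30.7 m

Apply Snell's law at each interface; in layer i the horizontal offset is hᵢ·tan θᵢ.
Layer 1: θ = 29.00°; offset = 20.8·tan 29.00° = 11.530 m.
Layer 2: sin θ = 0.930·sin 29.0°/0.647 = 0.6969, θ = 44.18°; offset = 8.8·tan 44.18° = 8.551 m.
Layer 3: sin θ = 1.224·sin 29.0°/0.647 = 0.9172, θ = 66.52°; offset = 4.6·tan 66.52° = 10.587 m.
Summing the layer offsets gives 30.667 m.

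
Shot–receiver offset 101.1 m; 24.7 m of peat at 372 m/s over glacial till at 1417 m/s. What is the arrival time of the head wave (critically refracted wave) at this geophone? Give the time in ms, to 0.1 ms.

t = x/V₂ + 2h·√(V₂²−V₁²)/(V₁V₂).
√(V₂²−V₁²) = √(1417²−372²) = 1367.3 m/s; delay term = 2·24.7·1367.3/(372·1417) = 0.12814 s.
t = 101.1/1417 + 0.12814 = 0.19949 s.

199.5 ms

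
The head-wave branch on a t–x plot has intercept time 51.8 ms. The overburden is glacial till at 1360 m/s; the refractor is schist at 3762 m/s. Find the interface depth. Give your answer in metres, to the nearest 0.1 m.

θ_c = arcsin(1360/3762) = 21.19°; cos θ_c = 0.9324.
tᵢ = 2h cos θ_c/V₁ ⇒ h = tᵢ·V₁/(2 cos θ_c) = 0.0518·1360/(2·0.9324) = 37.78 m.

37.8 m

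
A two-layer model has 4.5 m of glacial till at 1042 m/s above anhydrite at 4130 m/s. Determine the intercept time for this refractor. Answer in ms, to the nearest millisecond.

8 ms

θ_c = arcsin(V₁/V₂) = arcsin(1042/4130) = 14.61°; cos θ_c = 0.9676.
tᵢ = 2h·cos θ_c / V₁ = 2·4.5·0.9676 / 1042 = 0.00836 s.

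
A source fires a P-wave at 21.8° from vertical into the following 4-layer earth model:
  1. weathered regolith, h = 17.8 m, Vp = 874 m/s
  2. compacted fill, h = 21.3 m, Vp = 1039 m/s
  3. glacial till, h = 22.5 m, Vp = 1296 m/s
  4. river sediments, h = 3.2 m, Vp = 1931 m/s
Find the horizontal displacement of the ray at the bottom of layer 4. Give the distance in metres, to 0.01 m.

p = sin θ₁/V₁ = sin 21.8°/874 = 4.2491e-04 s/m is conserved through the stack.
Layer 1: θ = 21.80°; offset = 17.8·tan 21.80° = 7.1195 m.
Layer 2: sin θ = p·1039 = 0.4415 → θ = 26.20°; offset = 21.3·tan 26.20° = 10.4801 m.
Layer 3: sin θ = p·1296 = 0.5507 → θ = 33.41°; offset = 22.5·tan 33.41° = 14.8437 m.
Layer 4: sin θ = p·1931 = 0.8205 → θ = 55.13°; offset = 3.2·tan 55.13° = 4.5929 m.
Σ offsets = 37.0361 m.

37.04 m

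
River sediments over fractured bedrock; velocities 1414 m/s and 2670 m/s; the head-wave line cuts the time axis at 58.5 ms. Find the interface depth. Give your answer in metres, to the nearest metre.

h = tᵢ·V₁·V₂ / (2·√(V₂²−V₁²)).
√(V₂²−V₁²) = √(2670² − 1414²) = 2264.8 m/s.
h = 0.0585 s × 1414 × 2670 / (2 × 2264.8) = 48.76 m.

49 m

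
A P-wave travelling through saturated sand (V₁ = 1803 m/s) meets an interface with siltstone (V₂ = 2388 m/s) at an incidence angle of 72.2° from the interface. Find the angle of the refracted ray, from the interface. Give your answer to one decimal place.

Angle from the normal: 90° − 72.2° = 17.8°.
Snell's law: sin θ₂ = (V₂/V₁)·sin θ₁ = (2388/1803)·sin 17.8° = 0.4049.
θ₂ = sin⁻¹(0.4049) = 23.88° (from vertical).
From the interface: 90° − 23.88° = 66.12°.

66.1°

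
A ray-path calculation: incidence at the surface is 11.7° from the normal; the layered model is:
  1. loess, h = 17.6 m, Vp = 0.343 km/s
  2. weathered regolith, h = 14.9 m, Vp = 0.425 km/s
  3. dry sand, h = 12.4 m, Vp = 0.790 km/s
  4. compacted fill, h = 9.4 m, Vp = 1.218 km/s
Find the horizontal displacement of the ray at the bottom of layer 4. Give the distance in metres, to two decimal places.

23.82 m

p = sin θ₁/V₁ = sin 11.7°/0.343 = 5.9122e-01 s/km is conserved through the stack.
Layer 1: θ = 11.70°; offset = 17.6·tan 11.70° = 3.6448 m.
Layer 2: sin θ = p·0.425 = 0.2513 → θ = 14.55°; offset = 14.9·tan 14.55° = 3.8680 m.
Layer 3: sin θ = p·0.790 = 0.4671 → θ = 27.84°; offset = 12.4·tan 27.84° = 6.5499 m.
Layer 4: sin θ = p·1.218 = 0.7201 → θ = 46.06°; offset = 9.4·tan 46.06° = 9.7554 m.
Σ offsets = 23.8180 m.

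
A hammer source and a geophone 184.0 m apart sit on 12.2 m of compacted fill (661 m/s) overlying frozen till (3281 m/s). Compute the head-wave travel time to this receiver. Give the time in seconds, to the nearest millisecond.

0.092 s

t = x/V₂ + 2h·√(V₂²−V₁²)/(V₁V₂).
√(V₂²−V₁²) = √(3281²−661²) = 3213.7 m/s; delay term = 2·12.2·3213.7/(661·3281) = 0.03616 s.
t = 184.0/3281 + 0.03616 = 0.09224 s.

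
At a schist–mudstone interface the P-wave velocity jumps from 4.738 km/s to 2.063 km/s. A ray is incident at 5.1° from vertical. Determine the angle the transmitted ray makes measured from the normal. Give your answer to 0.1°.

sin θ₁/V₁ = sin θ₂/V₂ ⇒ sin θ₂ = 2.063·sin 5.1°/4.738 = 2.063·0.0889/4.738 = 0.0387.
θ₂ = sin⁻¹(0.0387) = 2.22° (from vertical).

2.2°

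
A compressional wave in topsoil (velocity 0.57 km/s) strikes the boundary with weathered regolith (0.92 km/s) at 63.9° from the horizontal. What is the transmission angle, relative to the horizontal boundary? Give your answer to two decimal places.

44.76°

Convert to the normal: θ₁ = 90° − 63.9° = 26.1°.
Snell's law: sin θ₂ = (V₂/V₁)·sin θ₁ = (0.92/0.57)·sin 26.1° = 0.7101.
θ₂ = arcsin 0.7101 = 45.24° from the normal.
From the interface: 90° − 45.24° = 44.76°.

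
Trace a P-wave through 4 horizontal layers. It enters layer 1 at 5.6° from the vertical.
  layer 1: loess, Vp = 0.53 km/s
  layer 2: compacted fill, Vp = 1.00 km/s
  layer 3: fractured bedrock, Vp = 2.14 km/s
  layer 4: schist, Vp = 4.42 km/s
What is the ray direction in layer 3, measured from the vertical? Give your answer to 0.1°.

Ray parameter p = sin 5.6° / 0.53 = 1.8412e-01 s/km.
sin θ_3 = p·V_3 = 1.8412e-01 × 2.14 = 0.3940.
θ_3 = 23.20° from the vertical.

23.2°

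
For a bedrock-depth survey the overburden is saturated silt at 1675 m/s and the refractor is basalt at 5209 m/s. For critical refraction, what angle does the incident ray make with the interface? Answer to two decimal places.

71.24°

Critical incidence: sin θ_c = V₁/V₂ = 1675/5209 = 0.3216.
θ_c = arcsin 0.3216 = 18.76°.
Measured from the interface: 90° − 18.76° = 71.24°.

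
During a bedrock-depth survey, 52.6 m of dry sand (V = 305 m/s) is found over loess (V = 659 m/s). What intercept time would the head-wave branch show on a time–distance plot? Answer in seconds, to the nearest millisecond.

tᵢ = 2h·√(V₂²−V₁²)/(V₁V₂).
√(V₂²−V₁²) = √(659²−305²) = 584.2 m/s.
tᵢ = 2·52.6·584.2/(305·659) = 0.30575 s.

0.306 s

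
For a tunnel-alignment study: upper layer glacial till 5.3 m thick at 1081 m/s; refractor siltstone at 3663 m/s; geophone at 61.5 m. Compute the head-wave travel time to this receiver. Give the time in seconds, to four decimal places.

t = x/V₂ + 2h·√(V₂²−V₁²)/(V₁V₂).
√(V₂²−V₁²) = √(3663²−1081²) = 3499.9 m/s; delay term = 2·5.3·3499.9/(1081·3663) = 0.00937 s.
t = 61.5/3663 + 0.00937 = 0.02616 s.

0.0262 s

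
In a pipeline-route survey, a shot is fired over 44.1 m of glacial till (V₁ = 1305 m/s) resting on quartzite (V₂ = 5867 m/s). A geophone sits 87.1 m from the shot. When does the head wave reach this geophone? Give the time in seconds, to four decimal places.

t = x/V₂ + 2h·√(V₂²−V₁²)/(V₁V₂).
√(V₂²−V₁²) = √(5867²−1305²) = 5720.0 m/s; delay term = 2·44.1·5720.0/(1305·5867) = 0.06589 s.
t = 87.1/5867 + 0.06589 = 0.08074 s.

0.0807 s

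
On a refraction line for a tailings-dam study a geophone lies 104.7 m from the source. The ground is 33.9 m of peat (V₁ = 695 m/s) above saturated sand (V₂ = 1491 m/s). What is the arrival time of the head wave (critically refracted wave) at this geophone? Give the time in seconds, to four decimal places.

0.1565 s

θ_c = arcsin(V₁/V₂) = arcsin(695/1491) = 27.78°, cos θ_c = 0.8847.
Intercept time tᵢ = 2h cos θ_c / V₁ = 2·33.9·0.8847/695 = 0.08631 s.
t = x/V₂ + tᵢ = 104.7/1491 + 0.08631 = 0.15653 s.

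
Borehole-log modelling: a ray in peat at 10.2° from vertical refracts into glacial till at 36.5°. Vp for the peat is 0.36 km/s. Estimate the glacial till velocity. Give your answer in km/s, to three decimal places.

1.209 km/s

Snell's law: sin 10.2°/V₁ = sin 36.5°/V₂.
V₂ = V₁·sin 36.5°/sin 10.2° = 0.36 × 3.3590 = 1.209 km/s.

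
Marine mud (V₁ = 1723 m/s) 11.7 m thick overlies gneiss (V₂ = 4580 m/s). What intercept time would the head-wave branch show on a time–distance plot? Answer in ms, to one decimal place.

12.6 ms

θ_c = arcsin(V₁/V₂) = arcsin(1723/4580) = 22.10°; cos θ_c = 0.9265.
tᵢ = 2h·cos θ_c / V₁ = 2·11.7·0.9265 / 1723 = 0.01258 s.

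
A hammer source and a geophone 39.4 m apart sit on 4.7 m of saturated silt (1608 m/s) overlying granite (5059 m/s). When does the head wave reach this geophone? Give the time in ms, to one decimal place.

13.3 ms

θ_c = arcsin(V₁/V₂) = arcsin(1608/5059) = 18.53°, cos θ_c = 0.9481.
Intercept time tᵢ = 2h cos θ_c / V₁ = 2·4.7·0.9481/1608 = 0.00554 s.
t = x/V₂ + tᵢ = 39.4/5059 + 0.00554 = 0.01333 s.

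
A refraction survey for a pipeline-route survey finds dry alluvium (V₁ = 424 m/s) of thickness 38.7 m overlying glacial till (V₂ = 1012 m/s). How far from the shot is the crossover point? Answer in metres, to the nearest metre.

121 m

θ_c = arcsin(424/1012) = 24.77°, so cos θ_c = 0.9080 and tᵢ = 2h cos θ_c/V₁ = 0.1658 s.
At crossover x/V₁ = x/V₂ + tᵢ ⇒ x = tᵢ/(1/V₁ − 1/V₂) = 0.16575/(2.3585e-03 − 9.8814e-04) = 120.96 m.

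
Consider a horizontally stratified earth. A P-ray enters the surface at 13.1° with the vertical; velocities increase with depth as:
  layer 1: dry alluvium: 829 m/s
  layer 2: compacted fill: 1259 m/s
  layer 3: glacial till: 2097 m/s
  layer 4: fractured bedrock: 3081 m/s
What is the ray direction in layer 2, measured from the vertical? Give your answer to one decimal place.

20.1°

Ray parameter p = sin 13.1° / 829 = 2.7340e-04 s/m.
sin θ_2 = p·V_2 = 2.7340e-04 × 1259 = 0.3442.
θ_2 = arcsin 0.3442 = 20.13°.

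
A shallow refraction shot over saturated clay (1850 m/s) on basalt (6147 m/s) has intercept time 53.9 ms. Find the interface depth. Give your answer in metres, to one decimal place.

52.3 m

h = tᵢ·V₁·V₂ / (2·√(V₂²−V₁²)).
√(V₂²−V₁²) = √(6147² − 1850²) = 5862.0 m/s.
h = 0.0539 s × 1850 × 6147 / (2 × 5862.0) = 52.28 m.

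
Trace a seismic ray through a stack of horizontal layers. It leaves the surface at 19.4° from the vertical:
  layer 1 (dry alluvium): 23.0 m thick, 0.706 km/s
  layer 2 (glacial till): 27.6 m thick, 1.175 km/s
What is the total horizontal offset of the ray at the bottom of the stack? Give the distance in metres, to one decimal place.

26.4 m

p = sin θ₁/V₁ = sin 19.4°/0.706 = 4.7048e-01 s/km is conserved through the stack.
Layer 1: θ = 19.40°; offset = 23.0·tan 19.40° = 8.100 m.
Layer 2: sin θ = p·1.175 = 0.5528 → θ = 33.56°; offset = 27.6·tan 33.56° = 18.310 m.
Summing the layer offsets gives 26.410 m.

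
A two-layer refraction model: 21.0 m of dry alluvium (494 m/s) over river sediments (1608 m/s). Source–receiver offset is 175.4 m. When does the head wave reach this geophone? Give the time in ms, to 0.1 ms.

t = x/V₂ + 2h·√(V₂²−V₁²)/(V₁V₂).
√(V₂²−V₁²) = √(1608²−494²) = 1530.2 m/s; delay term = 2·21.0·1530.2/(494·1608) = 0.08091 s.
t = 175.4/1608 + 0.08091 = 0.18999 s.

190.0 ms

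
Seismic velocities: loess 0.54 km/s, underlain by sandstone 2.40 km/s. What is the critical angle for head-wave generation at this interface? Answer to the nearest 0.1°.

13.0°

Critical incidence: sin θ_c = V₁/V₂ = 0.54/2.40 = 0.2250.
θ_c = arcsin 0.2250 = 13.00°.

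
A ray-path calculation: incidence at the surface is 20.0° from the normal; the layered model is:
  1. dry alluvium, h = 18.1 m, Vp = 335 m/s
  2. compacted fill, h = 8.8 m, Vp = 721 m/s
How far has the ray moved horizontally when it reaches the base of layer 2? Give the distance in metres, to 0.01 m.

16.16 m

p = sin θ₁/V₁ = sin 20.0°/335 = 1.0210e-03 s/m is conserved through the stack.
Layer 1: θ = 20.00°; offset = 18.1·tan 20.00° = 6.5879 m.
Layer 2: sin θ = p·721 = 0.7361 → θ = 47.40°; offset = 8.8·tan 47.40° = 9.5703 m.
Σ offsets = 16.1581 m.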